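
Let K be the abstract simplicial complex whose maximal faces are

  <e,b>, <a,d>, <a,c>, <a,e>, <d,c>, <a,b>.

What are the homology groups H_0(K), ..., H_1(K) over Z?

Fix the vertex order a < b < c < d < e and write every simplex with vertices in increasing order. Then dim K = 1 and the simplices of K are:

  0-simplices (5): a, b, c, d, e
  1-simplices (6): ab, ac, ad, ae, be, cd

Hence C_0 ≅ Z^5, C_1 ≅ Z^6.

Boundary ∂_1: C_1 → C_0 sends each edge [p,q] (with p < q) to q − p. For instance
  ∂ab = b − a.
This gives a 5×6 integer matrix of rank 4; reducing to Smith normal form yields diagonal entries (1,1,1,1).

Reading off H_k = ker ∂_k / im ∂_{k+1}:

  H_0: rank C_0 − rank ∂_1 = 5 − 4 = 1, and the invariant factors of ∂_1 are all 1, so H_0 ≅ Z.
  H_1: rank ker ∂_1 − rank ∂_2 = (6 − 4) − 0 = 2, and there is no ∂_2, so H_1 ≅ Z^2.

(K is a triangulation of a wedge of 2 circles.)

H_0 ≅ Z,  H_1 ≅ Z^2.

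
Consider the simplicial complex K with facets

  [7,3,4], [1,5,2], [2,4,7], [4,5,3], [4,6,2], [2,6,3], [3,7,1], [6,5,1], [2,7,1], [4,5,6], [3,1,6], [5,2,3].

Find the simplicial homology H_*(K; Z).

H_0 ≅ Z,  H_1 ≅ Z/2,  H_2 = 0.

Take the total order 1 < 2 < 3 < 4 < 5 < 6 < 7 on the vertex set. Then K (dimension 2) consists of the simplices:

  0-simplices (7): [1], [2], [3], [4], [5], [6], [7]
  1-simplices (18): [1,2], [1,3], [1,5], [1,6], [1,7], [2,3], [2,4], [2,5], [2,6], [2,7], [3,4], [3,5], [3,6], [3,7], [4,5], [4,6], [4,7], [5,6]
  2-simplices (12): [1,2,5], [1,2,7], [1,3,6], [1,3,7], [1,5,6], [2,3,5], [2,3,6], [2,4,6], [2,4,7], [3,4,5], [3,4,7], [4,5,6]

so the chain groups are C_0 ≅ Z^7, C_1 ≅ Z^18, C_2 ≅ Z^12.

Boundary ∂_1: C_1 → C_0 is given by ∂[p,q] = [q] − [p]. For instance
  ∂[2,3] = [3] − [2].
As a 7×18 matrix over Z this has rank 6, with invariant factors (1,1,1,1,1,1).

∂_2: C_2 → C_1 maps a triangle to the signed sum of its edges. For instance
  ∂[3,4,5] = [4,5] − [3,5] + [3,4],
  ∂[4,5,6] = [5,6] − [4,6] + [4,5].
As a 18×12 matrix over Z this has rank 12, with invariant factors (1,1,1,1,1,1,1,1,1,1,1,2).

Computing H_k = (kernel of ∂_k) / (image of ∂_{k+1}):

  H_0: rank C_0 − rank ∂_1 = 7 − 6 = 1, and the invariant factors of ∂_1 are all 1, so H_0 = Z.
  H_1: rank ker ∂_1 − rank ∂_2 = (18 − 6) − 12 = 0, and ∂_2 has invariant factor 2 > 1, so H_1 = Z/2.
  H_2: rank ker ∂_2 − rank ∂_3 = (12 − 12) − 0 = 0, and there is no ∂_3, so H_2 = 0.

As a check, the Euler characteristic is 7 − 18 + 12 = 1, which agrees with 1 − 0 + 0 = 1.
(K is a triangulation of the real projective plane RP^2.)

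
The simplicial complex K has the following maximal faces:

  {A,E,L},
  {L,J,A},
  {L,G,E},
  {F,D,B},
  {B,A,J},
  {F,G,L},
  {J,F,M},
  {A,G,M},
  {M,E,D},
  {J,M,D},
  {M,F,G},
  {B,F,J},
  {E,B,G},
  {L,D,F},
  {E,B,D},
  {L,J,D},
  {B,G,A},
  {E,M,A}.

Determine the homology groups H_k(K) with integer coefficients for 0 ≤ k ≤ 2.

Fix the vertex order A < B < D < E < F < G < J < L < M and write every simplex with vertices in increasing order. Then dim K = 2 and the simplices of K are:

  0-simplices (9): A, B, D, E, F, G, J, L, M
  1-simplices (27): AB, AE, AG, AJ, AL, AM, BD, BE, BF, BG, BJ, DE, DF, DJ, DL, DM, EG, EL, EM, FG, FJ, FL, FM, GL, GM, JL, JM
  2-simplices (18): ABG, ABJ, AEL, AEM, AGM, AJL, BDE, BDF, BEG, BFJ, DEM, DFL, DJL, DJM, EGL, FGL, FGM, FJM

so the chain groups are C_0 ≅ Z^9, C_1 ≅ Z^27, C_2 ≅ Z^18.

Boundary ∂_1: C_1 → C_0 maps an edge to its endpoints' difference, ∂[p,q] = q − p.
As a 9×27 matrix over Z this has rank 8, with invariant factors (1,1,1,1,1,1,1,1).

∂_2: C_2 → C_1 acts by ∂[p,q,r] = [q,r] − [p,r] + [p,q]. For instance
  ∂BDF = DF − BF + BD,
  ∂BEG = EG − BG + BE.
The resulting 27×18 matrix has rank 18, and its Smith normal form has invariant factors (1,1,1,1,1,1,1,1,1,1,1,1,1,1,1,1,1,2).

Now H_k = ker ∂_k / im ∂_{k+1}, so:

  H_0: rank C_0 − rank ∂_1 = 9 − 8 = 1, and the invariant factors of ∂_1 are all 1, so H_0 ≅ Z.
  H_1: rank ker ∂_1 − rank ∂_2 = (27 − 8) − 18 = 1, and ∂_2 has invariant factor 2 > 1, so H_1 ≅ Z ⊕ Z_2.
  H_2: rank ker ∂_2 − rank ∂_3 = (18 − 18) − 0 = 0, and there is no ∂_3, so H_2 ≅ 0.

As a check, the Euler characteristic is 9 − 27 + 18 = 0, which agrees with 1 − 1 + 0 = 0.
(K is a triangulation of the Klein bottle.)

H_0 ≅ Z,  H_1 ≅ Z ⊕ Z_2,  H_2 = 0.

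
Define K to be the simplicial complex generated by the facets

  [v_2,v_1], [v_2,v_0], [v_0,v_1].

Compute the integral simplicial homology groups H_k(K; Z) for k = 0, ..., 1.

We work with the vertex ordering v_0 < v_1 < v_2. The simplices of K, each written with vertices in increasing order, are:

  0-simplices (3): [v_0], [v_1], [v_2]
  1-simplices (3): [v_0,v_1], [v_0,v_2], [v_1,v_2]

giving chain groups C_0 ≅ Z^3, C_1 ≅ Z^3.

The boundary map ∂_1: C_1 → C_0 sends each edge [p,q] (with p < q) to q − p. For instance
  ∂[v_0,v_2] = [v_2] − [v_0].
This gives a 3×3 integer matrix of rank 2; reducing to Smith normal form yields diagonal entries (1,1).

Reading off H_k = ker ∂_k / im ∂_{k+1}:

  H_0: rank C_0 − rank ∂_1 = 3 − 2 = 1, and the invariant factors of ∂_1 are all 1, so H_0 ≅ Z.
  H_1: rank ker ∂_1 − rank ∂_2 = (3 − 2) − 0 = 1, and there is no ∂_2, so H_1 ≅ Z.

H_0 = Z,  H_1 = Z.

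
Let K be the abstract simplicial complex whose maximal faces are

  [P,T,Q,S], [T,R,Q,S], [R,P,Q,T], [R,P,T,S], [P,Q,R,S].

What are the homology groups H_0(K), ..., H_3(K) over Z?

We work with the vertex ordering P < Q < R < S < T. The simplices of K, each written with vertices in increasing order, are:

  0-simplices (5): P, Q, R, S, T
  1-simplices (10): PQ, PR, PS, PT, QR, QS, QT, RS, RT, ST
  2-simplices (10): PQR, PQS, PQT, PRS, PRT, PST, QRS, QRT, QST, RST
  3-simplices (5): PQRS, PQRT, PQST, PRST, QRST

giving chain groups C_0 ≅ Z^5, C_1 ≅ Z^10, C_2 ≅ Z^10, C_3 ≅ Z^5.

∂_1: C_1 → C_0 maps an edge to its endpoints' difference, ∂[p,q] = q − p. For instance
  ∂QT = T − Q.
As a 5×10 matrix over Z this has rank 4, with invariant factors (1,1,1,1).

∂_2: C_2 → C_1 sends each 2-simplex [p,q,r] to [q,r] − [p,r] + [p,q]. For instance
  ∂PRT = RT − PT + PR,
  ∂PST = ST − PT + PS.
The resulting 10×10 matrix has rank 6, and its Smith normal form has invariant factors (1,1,1,1,1,1).

The boundary map ∂_3: C_3 → C_2 sends each 3-simplex σ to the alternating sum Σ_i (−1)^i (σ with its i-th vertex removed). For instance
  ∂PQRT = QRT − PRT + PQT − PQR,
  ∂QRST = RST − QST + QRT − QRS.
This gives a 10×5 integer matrix of rank 4; reducing to Smith normal form yields diagonal entries (1,1,1,1).

Reading off H_k = ker ∂_k / im ∂_{k+1}:

  H_0: rank C_0 − rank ∂_1 = 5 − 4 = 1, and the invariant factors of ∂_1 are all 1, so H_0 = Z.
  H_1: rank ker ∂_1 − rank ∂_2 = (10 − 4) − 6 = 0, and the invariant factors of ∂_2 are all 1, so H_1 = 0.
  H_2: rank ker ∂_2 − rank ∂_3 = (10 − 6) − 4 = 0, and the invariant factors of ∂_3 are all 1, so H_2 = 0.
  H_3: rank ker ∂_3 − rank ∂_4 = (5 − 4) − 0 = 1, and there is no ∂_4, so H_3 = Z.

(K is a triangulation of the 3-sphere S^3.)

H_0 = Z,  H_1 = 0,  H_2 = 0,  H_3 = Z.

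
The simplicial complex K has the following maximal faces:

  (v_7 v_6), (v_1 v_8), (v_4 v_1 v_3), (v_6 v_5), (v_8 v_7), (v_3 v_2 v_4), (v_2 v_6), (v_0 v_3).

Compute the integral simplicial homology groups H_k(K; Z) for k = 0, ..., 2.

H_0 = Z,  H_1 = Z,  H_2 = 0.

Take the total order v_0 < v_1 < v_2 < v_3 < v_4 < v_5 < v_6 < v_7 < v_8 on the vertex set. Then K (dimension 2) consists of the simplices:

  0-simplices (9): [v_0], [v_1], [v_2], [v_3], [v_4], [v_5], [v_6], [v_7], [v_8]
  1-simplices (11): [v_0,v_3], [v_1,v_3], [v_1,v_4], [v_1,v_8], [v_2,v_3], [v_2,v_4], [v_2,v_6], [v_3,v_4], [v_5,v_6], [v_6,v_7], [v_7,v_8]
  2-simplices (2): [v_1,v_3,v_4], [v_2,v_3,v_4]

so the chain groups are C_0 ≅ Z^9, C_1 ≅ Z^11, C_2 ≅ Z^2.

Boundary ∂_1: C_1 → C_0 sends each edge [p,q] (with p < q) to q − p. For instance
  ∂[v_1,v_3] = [v_3] − [v_1].
The 9×11 boundary matrix has rank 8 and Smith normal form diag(1,1,1,1,1,1,1,1).

Boundary ∂_2: C_2 → C_1 maps a triangle to the signed sum of its edges. For instance
  ∂[v_1,v_3,v_4] = [v_3,v_4] − [v_1,v_4] + [v_1,v_3],
  ∂[v_2,v_3,v_4] = [v_3,v_4] − [v_2,v_4] + [v_2,v_3].
The resulting 11×2 matrix has rank 2, and its Smith normal form has invariant factors (1,1).

Reading off H_k = ker ∂_k / im ∂_{k+1}:

  H_0: rank C_0 − rank ∂_1 = 9 − 8 = 1, and the invariant factors of ∂_1 are all 1, so H_0 = Z.
  H_1: rank ker ∂_1 − rank ∂_2 = (11 − 8) − 2 = 1, and the invariant factors of ∂_2 are all 1, so H_1 = Z.
  H_2: rank ker ∂_2 − rank ∂_3 = (2 − 2) − 0 = 0, and there is no ∂_3, so H_2 = 0.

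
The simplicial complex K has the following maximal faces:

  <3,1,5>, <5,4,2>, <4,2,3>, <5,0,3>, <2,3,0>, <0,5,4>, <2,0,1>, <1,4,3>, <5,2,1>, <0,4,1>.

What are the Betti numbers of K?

b_0 = 1, b_1 = 0, b_2 = 0.

Take the total order 0 < 1 < 2 < 3 < 4 < 5 on the vertex set. Then K (dimension 2) consists of the simplices:

  0-simplices (6): [0], [1], [2], [3], [4], [5]
  1-simplices (15): [0,1], [0,2], [0,3], [0,4], [0,5], [1,2], [1,3], [1,4], [1,5], [2,3], [2,4], [2,5], [3,4], [3,5], [4,5]
  2-simplices (10): [0,1,2], [0,1,4], [0,2,3], [0,3,5], [0,4,5], [1,2,5], [1,3,4], [1,3,5], [2,3,4], [2,4,5]

so the chain groups are C_0 ≅ Z^6, C_1 ≅ Z^15, C_2 ≅ Z^10.

The boundary map ∂_1: C_1 → C_0 is given by ∂[p,q] = [q] − [p].
As a 6×15 matrix over Z this has rank 5, with invariant factors (1,1,1,1,1).

∂_2: C_2 → C_1 sends each 2-simplex [p,q,r] to [q,r] − [p,r] + [p,q]. For instance
  ∂[1,3,4] = [3,4] − [1,4] + [1,3],
  ∂[0,4,5] = [4,5] − [0,5] + [0,4].
The resulting 15×10 matrix has rank 10, and its Smith normal form has invariant factors (1,1,1,1,1,1,1,1,1,2).

Reading off H_k = ker ∂_k / im ∂_{k+1}:

  H_0: rank C_0 − rank ∂_1 = 6 − 5 = 1, and the invariant factors of ∂_1 are all 1, so H_0 = Z.
  H_1: rank ker ∂_1 − rank ∂_2 = (15 − 5) − 10 = 0, and ∂_2 has invariant factor 2 > 1, so H_1 = Z/2.
  H_2: rank ker ∂_2 − rank ∂_3 = (10 − 10) − 0 = 0, and there is no ∂_3, so H_2 = 0.

As a check, the Euler characteristic is 6 − 15 + 10 = 1, which agrees with 1 − 0 + 0 = 1.
(K is a triangulation of the real projective plane RP^2.)

Hence the Betti numbers are b_0 = 1, b_1 = 0, b_2 = 0.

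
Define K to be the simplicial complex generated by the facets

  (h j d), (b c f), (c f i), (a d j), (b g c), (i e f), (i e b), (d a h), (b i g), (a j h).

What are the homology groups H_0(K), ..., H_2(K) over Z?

K has 10 vertices, 18 edges, 10 triangles.
rank ∂_0 = 0, rank ∂_1 = 8 ⇒ b_0 = 10 − 0 − 8 = 2; all invariant factors of ∂_1 are 1 so no torsion. So H_0 ≅ Z^2.
rank ∂_1 = 8, rank ∂_2 = 9 ⇒ b_1 = 18 − 8 − 9 = 1; all invariant factors of ∂_2 are 1 so no torsion. So H_1 ≅ Z.
rank ∂_2 = 9, rank ∂_3 = 0 ⇒ b_2 = 10 − 9 − 0 = 1. So H_2 ≅ Z.

H_0 = Z^2,  H_1 = Z,  H_2 = Z.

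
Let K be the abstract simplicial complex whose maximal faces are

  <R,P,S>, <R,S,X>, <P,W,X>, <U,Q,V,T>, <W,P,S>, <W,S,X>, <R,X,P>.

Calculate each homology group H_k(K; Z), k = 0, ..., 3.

Order the vertices as P < Q < R < S < T < U < V < W < X. Listing each simplex with vertices in this order, K has dimension 3 with simplices:

  0-simplices (9): P, Q, R, S, T, U, V, W, X
  1-simplices (15): PR, PS, PW, PX, QT, QU, QV, RS, RX, SW, SX, TU, TV, UV, WX
  2-simplices (10): PRS, PRX, PSW, PWX, QTU, QTV, QUV, RSX, SWX, TUV
  3-simplices (1): QTUV

so the chain groups are C_0 ≅ Z^9, C_1 ≅ Z^15, C_2 ≅ Z^10, C_3 ≅ Z^1.

Boundary ∂_1: C_1 → C_0 is given by ∂[p,q] = [q] − [p].
This gives a 9×15 integer matrix of rank 7; reducing to Smith normal form yields diagonal entries (1,1,1,1,1,1,1).

Boundary ∂_2: C_2 → C_1 maps a triangle to the signed sum of its edges. For instance
  ∂PSW = SW − PW + PS,
  ∂TUV = UV − TV + TU.
The resulting 15×10 matrix has rank 8, and its Smith normal form has invariant factors (1,1,1,1,1,1,1,1).

The boundary map ∂_3: C_3 → C_2 sends each 3-simplex σ to the alternating sum Σ_i (−1)^i (σ with its i-th vertex removed). For instance
  ∂QTUV = TUV − QUV + QTV − QTU.
The resulting 10×1 matrix has rank 1, and its Smith normal form has invariant factors (1).

From H_k ≅ ker(∂_k) / im(∂_{k+1}) we obtain:

  H_0: rank C_0 − rank ∂_1 = 9 − 7 = 2, and the invariant factors of ∂_1 are all 1, so H_0 ≅ Z^2.
  H_1: rank ker ∂_1 − rank ∂_2 = (15 − 7) − 8 = 0, and the invariant factors of ∂_2 are all 1, so H_1 ≅ 0.
  H_2: rank ker ∂_2 − rank ∂_3 = (10 − 8) − 1 = 1, and the invariant factors of ∂_3 are all 1, so H_2 ≅ Z.
  H_3: rank ker ∂_3 − rank ∂_4 = (1 − 1) − 0 = 0, and there is no ∂_4, so H_3 ≅ 0.

H_0 ≅ Z^2,  H_1 = 0,  H_2 ≅ Z,  H_3 = 0.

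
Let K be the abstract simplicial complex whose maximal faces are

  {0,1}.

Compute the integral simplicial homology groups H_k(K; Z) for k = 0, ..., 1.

H_0 = Z,  H_1 = 0.

We work with the vertex ordering 0 < 1. The simplices of K, each written with vertices in increasing order, are:

  0-simplices (2): [0], [1]
  1-simplices (1): [0,1]

so the chain groups are C_0 ≅ Z^2, C_1 ≅ Z^1.

The boundary map ∂_1: C_1 → C_0 maps an edge to its endpoints' difference, ∂[p,q] = q − p.
The resulting 2×1 matrix has rank 1, and its Smith normal form has invariant factors (1).

Reading off H_k = ker ∂_k / im ∂_{k+1}:

  H_0: rank C_0 − rank ∂_1 = 2 − 1 = 1, and the invariant factors of ∂_1 are all 1, so H_0 = Z.
  H_1: rank ker ∂_1 − rank ∂_2 = (1 − 1) − 0 = 0, and there is no ∂_2, so H_1 = 0.

As a check, the Euler characteristic is 2 − 1 = 1, which agrees with 1 − 0 = 1.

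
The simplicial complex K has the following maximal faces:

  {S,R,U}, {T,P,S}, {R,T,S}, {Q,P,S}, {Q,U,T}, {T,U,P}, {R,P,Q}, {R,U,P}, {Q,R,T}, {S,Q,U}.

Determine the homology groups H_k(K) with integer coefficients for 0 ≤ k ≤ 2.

Order the vertices as P < Q < R < S < T < U. Listing each simplex with vertices in this order, K has dimension 2 with simplices:

  0-simplices (6): P, Q, R, S, T, U
  1-simplices (15): PQ, PR, PS, PT, PU, QR, QS, QT, QU, RS, RT, RU, ST, SU, TU
  2-simplices (10): PQR, PQS, PRU, PST, PTU, QRT, QSU, QTU, RST, RSU

so the chain groups are C_0 ≅ Z^6, C_1 ≅ Z^15, C_2 ≅ Z^10.

∂_1: C_1 → C_0 sends each edge [p,q] (with p < q) to q − p.
The resulting 6×15 matrix has rank 5, and its Smith normal form has invariant factors (1,1,1,1,1).

∂_2: C_2 → C_1 acts by ∂[p,q,r] = [q,r] − [p,r] + [p,q]. For instance
  ∂QSU = SU − QU + QS,
  ∂PST = ST − PT + PS.
The 15×10 boundary matrix has rank 10 and Smith normal form diag(1,1,1,1,1,1,1,1,1,2).

Now H_k = ker ∂_k / im ∂_{k+1}, so:

  H_0: rank C_0 − rank ∂_1 = 6 − 5 = 1, and the invariant factors of ∂_1 are all 1, so H_0 ≅ Z.
  H_1: rank ker ∂_1 − rank ∂_2 = (15 − 5) − 10 = 0, and ∂_2 has invariant factor 2 > 1, so H_1 ≅ Z_2.
  H_2: rank ker ∂_2 − rank ∂_3 = (10 − 10) − 0 = 0, and there is no ∂_3, so H_2 ≅ 0.

As a check, the Euler characteristic is 6 − 15 + 10 = 1, which agrees with 1 − 0 + 0 = 1.
(K is a triangulation of the real projective plane RP^2.)

H_0 ≅ Z,  H_1 ≅ Z_2,  H_2 = 0.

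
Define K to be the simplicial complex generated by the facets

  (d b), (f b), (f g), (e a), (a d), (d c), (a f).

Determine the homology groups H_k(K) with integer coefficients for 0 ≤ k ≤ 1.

H_0 ≅ Z,  H_1 ≅ Z.

Take the total order a < b < c < d < e < f < g on the vertex set. Then K (dimension 1) consists of the simplices:

  0-simplices (7): a, b, c, d, e, f, g
  1-simplices (7): ad, ae, af, bd, bf, cd, fg

giving chain groups C_0 ≅ Z^7, C_1 ≅ Z^7.

The boundary map ∂_1: C_1 → C_0 is given by ∂[p,q] = [q] − [p].
The resulting 7×7 matrix has rank 6, and its Smith normal form has invariant factors (1,1,1,1,1,1).

Reading off H_k = ker ∂_k / im ∂_{k+1}:

  H_0: rank C_0 − rank ∂_1 = 7 − 6 = 1, and the invariant factors of ∂_1 are all 1, so H_0 ≅ Z.
  H_1: rank ker ∂_1 − rank ∂_2 = (7 − 6) − 0 = 1, and there is no ∂_2, so H_1 ≅ Z.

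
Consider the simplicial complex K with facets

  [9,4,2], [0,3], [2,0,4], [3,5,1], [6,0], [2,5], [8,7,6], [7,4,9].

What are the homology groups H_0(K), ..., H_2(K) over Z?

H_0 = Z,  H_1 = Z^2,  H_2 = 0.

We work with the vertex ordering 0 < 1 < 2 < 3 < 4 < 5 < 6 < 7 < 8 < 9. The simplices of K, each written with vertices in increasing order, are:

  0-simplices (10): [0], [1], [2], [3], [4], [5], [6], [7], [8], [9]
  1-simplices (16): [0,2], [0,3], [0,4], [0,6], [1,3], [1,5], [2,4], [2,5], [2,9], [3,5], [4,7], [4,9], [6,7], [6,8], [7,8], [7,9]
  2-simplices (5): [0,2,4], [1,3,5], [2,4,9], [4,7,9], [6,7,8]

Hence C_0 ≅ Z^10, C_1 ≅ Z^16, C_2 ≅ Z^5.

The boundary map ∂_1: C_1 → C_0 maps an edge to its endpoints' difference, ∂[p,q] = q − p. For instance
  ∂[0,3] = [3] − [0].
This gives a 10×16 integer matrix of rank 9; reducing to Smith normal form yields diagonal entries (1,1,1,1,1,1,1,1,1).

The boundary map ∂_2: C_2 → C_1 maps a triangle to the signed sum of its edges. For instance
  ∂[0,2,4] = [2,4] − [0,4] + [0,2],
  ∂[4,7,9] = [7,9] − [4,9] + [4,7].
This gives a 16×5 integer matrix of rank 5; reducing to Smith normal form yields diagonal entries (1,1,1,1,1).

Reading off H_k = ker ∂_k / im ∂_{k+1}:

  H_0: rank C_0 − rank ∂_1 = 10 − 9 = 1, and the invariant factors of ∂_1 are all 1, so H_0 = Z.
  H_1: rank ker ∂_1 − rank ∂_2 = (16 − 9) − 5 = 2, and the invariant factors of ∂_2 are all 1, so H_1 = Z^2.
  H_2: rank ker ∂_2 − rank ∂_3 = (5 − 5) − 0 = 0, and there is no ∂_3, so H_2 = 0.

As a check, the Euler characteristic is 10 − 16 + 5 = -1, which agrees with 1 − 2 + 0 = -1.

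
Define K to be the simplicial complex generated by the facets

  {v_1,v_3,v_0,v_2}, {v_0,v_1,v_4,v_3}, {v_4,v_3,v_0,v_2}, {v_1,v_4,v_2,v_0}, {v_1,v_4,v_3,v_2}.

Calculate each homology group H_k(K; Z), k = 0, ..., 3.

Take the total order v_0 < v_1 < v_2 < v_3 < v_4 on the vertex set. Then K (dimension 3) consists of the simplices:

  0-simplices (5): [v_0], [v_1], [v_2], [v_3], [v_4]
  1-simplices (10): [v_0,v_1], [v_0,v_2], [v_0,v_3], [v_0,v_4], [v_1,v_2], [v_1,v_3], [v_1,v_4], [v_2,v_3], [v_2,v_4], [v_3,v_4]
  2-simplices (10): [v_0,v_1,v_2], [v_0,v_1,v_3], [v_0,v_1,v_4], [v_0,v_2,v_3], [v_0,v_2,v_4], [v_0,v_3,v_4], [v_1,v_2,v_3], [v_1,v_2,v_4], [v_1,v_3,v_4], [v_2,v_3,v_4]
  3-simplices (5): [v_0,v_1,v_2,v_3], [v_0,v_1,v_2,v_4], [v_0,v_1,v_3,v_4], [v_0,v_2,v_3,v_4], [v_1,v_2,v_3,v_4]

Hence C_0 ≅ Z^5, C_1 ≅ Z^10, C_2 ≅ Z^10, C_3 ≅ Z^5.

Boundary ∂_1: C_1 → C_0 maps an edge to its endpoints' difference, ∂[p,q] = q − p.
As a 5×10 matrix over Z this has rank 4, with invariant factors (1,1,1,1).

The boundary map ∂_2: C_2 → C_1 acts by ∂[p,q,r] = [q,r] − [p,r] + [p,q]. For instance
  ∂[v_0,v_1,v_4] = [v_1,v_4] − [v_0,v_4] + [v_0,v_1],
  ∂[v_1,v_2,v_3] = [v_2,v_3] − [v_1,v_3] + [v_1,v_2].
The resulting 10×10 matrix has rank 6, and its Smith normal form has invariant factors (1,1,1,1,1,1).

∂_3: C_3 → C_2 sends each 3-simplex σ to the alternating sum Σ_i (−1)^i (σ with its i-th vertex removed). For instance
  ∂[v_0,v_1,v_3,v_4] = [v_1,v_3,v_4] − [v_0,v_3,v_4] + [v_0,v_1,v_4] − [v_0,v_1,v_3],
  ∂[v_0,v_1,v_2,v_3] = [v_1,v_2,v_3] − [v_0,v_2,v_3] + [v_0,v_1,v_3] − [v_0,v_1,v_2].
This gives a 10×5 integer matrix of rank 4; reducing to Smith normal form yields diagonal entries (1,1,1,1).

Computing H_k = (kernel of ∂_k) / (image of ∂_{k+1}):

  H_0: rank C_0 − rank ∂_1 = 5 − 4 = 1, and the invariant factors of ∂_1 are all 1, so H_0 = Z.
  H_1: rank ker ∂_1 − rank ∂_2 = (10 − 4) − 6 = 0, and the invariant factors of ∂_2 are all 1, so H_1 = 0.
  H_2: rank ker ∂_2 − rank ∂_3 = (10 − 6) − 4 = 0, and the invariant factors of ∂_3 are all 1, so H_2 = 0.
  H_3: rank ker ∂_3 − rank ∂_4 = (5 − 4) − 0 = 1, and there is no ∂_4, so H_3 = Z.

As a check, the Euler characteristic is 5 − 10 + 10 − 5 = 0, which agrees with 1 − 0 + 0 − 1 = 0.
(K is a triangulation of the 3-sphere S^3.)

H_0 = Z,  H_1 = 0,  H_2 = 0,  H_3 = Z.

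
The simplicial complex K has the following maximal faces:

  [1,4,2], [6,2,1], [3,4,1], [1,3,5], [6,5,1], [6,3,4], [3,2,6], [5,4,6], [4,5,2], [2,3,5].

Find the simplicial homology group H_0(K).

Order the vertices as 1 < 2 < 3 < 4 < 5 < 6. Listing each simplex with vertices in this order, K has dimension 2 with simplices:

  0-simplices (6): [1], [2], [3], [4], [5], [6]
  1-simplices (15): [1,2], [1,3], [1,4], [1,5], [1,6], [2,3], [2,4], [2,5], [2,6], [3,4], [3,5], [3,6], [4,5], [4,6], [5,6]
  2-simplices (10): [1,2,4], [1,2,6], [1,3,4], [1,3,5], [1,5,6], [2,3,5], [2,3,6], [2,4,5], [3,4,6], [4,5,6]

so the chain groups are C_0 ≅ Z^6, C_1 ≅ Z^15, C_2 ≅ Z^10.

Boundary ∂_1: C_1 → C_0 maps an edge to its endpoints' difference, ∂[p,q] = q − p.
This gives a 6×15 integer matrix of rank 5; reducing to Smith normal form yields diagonal entries (1,1,1,1,1).

Boundary ∂_2: C_2 → C_1 maps a triangle to the signed sum of its edges. For instance
  ∂[2,3,5] = [3,5] − [2,5] + [2,3],
  ∂[2,3,6] = [3,6] − [2,6] + [2,3].
This gives a 15×10 integer matrix of rank 10; reducing to Smith normal form yields diagonal entries (1,1,1,1,1,1,1,1,1,2).

Computing H_k = (kernel of ∂_k) / (image of ∂_{k+1}):

  H_0: rank C_0 − rank ∂_1 = 6 − 5 = 1, and the invariant factors of ∂_1 are all 1, so H_0 = Z.

(K is a triangulation of the real projective plane RP^2.)

H_0 = Z.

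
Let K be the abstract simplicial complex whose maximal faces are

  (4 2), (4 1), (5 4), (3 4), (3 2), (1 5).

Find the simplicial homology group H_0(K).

We work with the vertex ordering 1 < 2 < 3 < 4 < 5. The simplices of K, each written with vertices in increasing order, are:

  0-simplices (5): [1], [2], [3], [4], [5]
  1-simplices (6): [1,4], [1,5], [2,3], [2,4], [3,4], [4,5]

giving chain groups C_0 ≅ Z^5, C_1 ≅ Z^6.

Boundary ∂_1: C_1 → C_0 is given by ∂[p,q] = [q] − [p]. For instance
  ∂[3,4] = [4] − [3].
As a 5×6 matrix over Z this has rank 4, with invariant factors (1,1,1,1).

From H_k ≅ ker(∂_k) / im(∂_{k+1}) we obtain:

  H_0: rank C_0 − rank ∂_1 = 5 − 4 = 1, and the invariant factors of ∂_1 are all 1, so H_0 ≅ Z.

H_0 ≅ Z.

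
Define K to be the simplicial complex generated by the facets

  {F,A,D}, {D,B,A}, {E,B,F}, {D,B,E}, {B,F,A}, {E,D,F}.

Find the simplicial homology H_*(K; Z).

Order the vertices as A < B < D < E < F. Listing each simplex with vertices in this order, K has dimension 2 with simplices:

  0-simplices (5): A, B, D, E, F
  1-simplices (9): AB, AD, AF, BD, BE, BF, DE, DF, EF
  2-simplices (6): ABD, ABF, ADF, BDE, BEF, DEF

Hence C_0 ≅ Z^5, C_1 ≅ Z^9, C_2 ≅ Z^6.

The boundary map ∂_1: C_1 → C_0 maps an edge to its endpoints' difference, ∂[p,q] = q − p. For instance
  ∂BE = E − B.
This gives a 5×9 integer matrix of rank 4; reducing to Smith normal form yields diagonal entries (1,1,1,1).

∂_2: C_2 → C_1 acts by ∂[p,q,r] = [q,r] − [p,r] + [p,q]. For instance
  ∂ABD = BD − AD + AB,
  ∂DEF = EF − DF + DE.
As a 9×6 matrix over Z this has rank 5, with invariant factors (1,1,1,1,1).

Now H_k = ker ∂_k / im ∂_{k+1}, so:

  H_0: rank C_0 − rank ∂_1 = 5 − 4 = 1, and the invariant factors of ∂_1 are all 1, so H_0 ≅ Z.
  H_1: rank ker ∂_1 − rank ∂_2 = (9 − 4) − 5 = 0, and the invariant factors of ∂_2 are all 1, so H_1 ≅ 0.
  H_2: rank ker ∂_2 − rank ∂_3 = (6 − 5) − 0 = 1, and there is no ∂_3, so H_2 ≅ Z.

As a check, the Euler characteristic is 5 − 9 + 6 = 2, which agrees with 1 − 0 + 1 = 2.

H_0 = Z,  H_1 = 0,  H_2 = Z.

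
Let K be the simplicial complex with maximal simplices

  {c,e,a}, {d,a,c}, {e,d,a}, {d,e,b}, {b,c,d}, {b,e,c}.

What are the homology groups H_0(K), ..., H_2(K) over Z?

K has 5 vertices, 9 edges, 6 triangles.
rank ∂_0 = 0, rank ∂_1 = 4 ⇒ b_0 = 5 − 0 − 4 = 1; all invariant factors of ∂_1 are 1 so no torsion. So H_0 = Z.
rank ∂_1 = 4, rank ∂_2 = 5 ⇒ b_1 = 9 − 4 − 5 = 0; all invariant factors of ∂_2 are 1 so no torsion. So H_1 = 0.
rank ∂_2 = 5, rank ∂_3 = 0 ⇒ b_2 = 6 − 5 − 0 = 1. So H_2 = Z.

H_0 ≅ Z,  H_1 = 0,  H_2 ≅ Z.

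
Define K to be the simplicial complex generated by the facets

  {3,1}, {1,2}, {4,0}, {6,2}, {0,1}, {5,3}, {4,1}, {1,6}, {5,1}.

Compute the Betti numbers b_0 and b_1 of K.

We work with the vertex ordering 0 < 1 < 2 < 3 < 4 < 5 < 6. The simplices of K, each written with vertices in increasing order, are:

  0-simplices (7): [0], [1], [2], [3], [4], [5], [6]
  1-simplices (9): [0,1], [0,4], [1,2], [1,3], [1,4], [1,5], [1,6], [2,6], [3,5]

Hence C_0 ≅ Z^7, C_1 ≅ Z^9.

The boundary map ∂_1: C_1 → C_0 is given by ∂[p,q] = [q] − [p].
The 7×9 boundary matrix has rank 6 and Smith normal form diag(1,1,1,1,1,1).

Computing H_k = (kernel of ∂_k) / (image of ∂_{k+1}):

  H_0: rank C_0 − rank ∂_1 = 7 − 6 = 1, and the invariant factors of ∂_1 are all 1, so H_0 = Z.
  H_1: rank ker ∂_1 − rank ∂_2 = (9 − 6) − 0 = 3, and there is no ∂_2, so H_1 = Z^3.

Hence the Betti numbers are b_0 = 1, b_1 = 3.

b_0 = 1, b_1 = 3.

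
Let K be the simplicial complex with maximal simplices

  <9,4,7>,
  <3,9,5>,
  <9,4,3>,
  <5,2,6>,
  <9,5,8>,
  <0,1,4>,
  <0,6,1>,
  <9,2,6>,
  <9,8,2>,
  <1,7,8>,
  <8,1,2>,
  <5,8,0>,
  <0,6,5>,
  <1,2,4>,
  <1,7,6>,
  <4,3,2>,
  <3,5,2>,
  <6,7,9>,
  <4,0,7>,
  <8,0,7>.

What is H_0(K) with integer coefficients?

H_0 ≅ Z.

Fix the vertex order 0 < 1 < 2 < 3 < 4 < 5 < 6 < 7 < 8 < 9 and write every simplex with vertices in increasing order. Then dim K = 2 and the simplices of K are:

  0-simplices (10): [0], [1], [2], [3], [4], [5], [6], [7], [8], [9]
  1-simplices (30): (30 of them)
  2-simplices (20): (20 of them)

so the chain groups are C_0 ≅ Z^10, C_1 ≅ Z^30, C_2 ≅ Z^20.

∂_1: C_1 → C_0 is given by ∂[p,q] = [q] − [p].
This gives a 10×30 integer matrix of rank 9; reducing to Smith normal form yields diagonal entries (1,1,1,1,1,1,1,1,1).

∂_2: C_2 → C_1 maps a triangle to the signed sum of its edges. For instance
  ∂[0,5,6] = [5,6] − [0,6] + [0,5],
  ∂[2,3,5] = [3,5] − [2,5] + [2,3].
As a 30×20 matrix over Z this has rank 20, with invariant factors (1,1,1,1,1,1,1,1,1,1,1,1,1,1,1,1,1,1,1,2).

Reading off H_k = ker ∂_k / im ∂_{k+1}:

  H_0: rank C_0 − rank ∂_1 = 10 − 9 = 1, and the invariant factors of ∂_1 are all 1, so H_0 = Z.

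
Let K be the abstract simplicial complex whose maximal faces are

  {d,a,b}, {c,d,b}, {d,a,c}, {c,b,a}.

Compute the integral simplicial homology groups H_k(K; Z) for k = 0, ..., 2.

We work with the vertex ordering a < b < c < d. The simplices of K, each written with vertices in increasing order, are:

  0-simplices (4): a, b, c, d
  1-simplices (6): ab, ac, ad, bc, bd, cd
  2-simplices (4): abc, abd, acd, bcd

giving chain groups C_0 ≅ Z^4, C_1 ≅ Z^6, C_2 ≅ Z^4.

∂_1: C_1 → C_0 maps an edge to its endpoints' difference, ∂[p,q] = q − p. For instance
  ∂ad = d − a.
As a 4×6 matrix over Z this has rank 3, with invariant factors (1,1,1).

∂_2: C_2 → C_1 acts by ∂[p,q,r] = [q,r] − [p,r] + [p,q]. For instance
  ∂abc = bc − ac + ab,
  ∂acd = cd − ad + ac.
This gives a 6×4 integer matrix of rank 3; reducing to Smith normal form yields diagonal entries (1,1,1).

From H_k ≅ ker(∂_k) / im(∂_{k+1}) we obtain:

  H_0: rank C_0 − rank ∂_1 = 4 − 3 = 1, and the invariant factors of ∂_1 are all 1, so H_0 ≅ Z.
  H_1: rank ker ∂_1 − rank ∂_2 = (6 − 3) − 3 = 0, and the invariant factors of ∂_2 are all 1, so H_1 ≅ 0.
  H_2: rank ker ∂_2 − rank ∂_3 = (4 − 3) − 0 = 1, and there is no ∂_3, so H_2 ≅ Z.

H_0 ≅ Z,  H_1 = 0,  H_2 ≅ Z.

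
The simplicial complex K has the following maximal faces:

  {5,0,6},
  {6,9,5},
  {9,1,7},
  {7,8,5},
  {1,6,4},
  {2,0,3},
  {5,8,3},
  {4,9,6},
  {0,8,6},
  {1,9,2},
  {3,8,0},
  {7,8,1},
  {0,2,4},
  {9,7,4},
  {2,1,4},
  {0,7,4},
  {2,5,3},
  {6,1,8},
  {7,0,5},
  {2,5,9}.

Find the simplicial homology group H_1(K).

H_1 ≅ Z ⊕ Z/2.

Order the vertices as 0 < 1 < 2 < 3 < 4 < 5 < 6 < 7 < 8 < 9. Listing each simplex with vertices in this order, K has dimension 2 with simplices:

  0-simplices (10): [0], [1], [2], [3], [4], [5], [6], [7], [8], [9]
  1-simplices (30): (30 of them)
  2-simplices (20): (20 of them)

giving chain groups C_0 ≅ Z^10, C_1 ≅ Z^30, C_2 ≅ Z^20.

∂_1: C_1 → C_0 sends each edge [p,q] (with p < q) to q − p. For instance
  ∂[1,9] = [9] − [1].
This gives a 10×30 integer matrix of rank 9; reducing to Smith normal form yields diagonal entries (1,1,1,1,1,1,1,1,1).

Boundary ∂_2: C_2 → C_1 sends each 2-simplex [p,q,r] to [q,r] − [p,r] + [p,q]. For instance
  ∂[0,6,8] = [6,8] − [0,8] + [0,6],
  ∂[1,7,9] = [7,9] − [1,9] + [1,7].
As a 30×20 matrix over Z this has rank 20, with invariant factors (1,1,1,1,1,1,1,1,1,1,1,1,1,1,1,1,1,1,1,2).

Computing H_k = (kernel of ∂_k) / (image of ∂_{k+1}):

  H_1: rank ker ∂_1 − rank ∂_2 = (30 − 9) − 20 = 1, and ∂_2 has invariant factor 2 > 1, so H_1 ≅ Z ⊕ Z/2.

(K is a triangulation of the Klein bottle.)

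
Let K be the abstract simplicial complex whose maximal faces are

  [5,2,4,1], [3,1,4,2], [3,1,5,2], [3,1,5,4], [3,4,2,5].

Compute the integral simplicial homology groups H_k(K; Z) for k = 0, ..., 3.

H_0 = Z,  H_1 = 0,  H_2 = 0,  H_3 = Z.

Order the vertices as 1 < 2 < 3 < 4 < 5. Listing each simplex with vertices in this order, K has dimension 3 with simplices:

  0-simplices (5): [1], [2], [3], [4], [5]
  1-simplices (10): [1,2], [1,3], [1,4], [1,5], [2,3], [2,4], [2,5], [3,4], [3,5], [4,5]
  2-simplices (10): [1,2,3], [1,2,4], [1,2,5], [1,3,4], [1,3,5], [1,4,5], [2,3,4], [2,3,5], [2,4,5], [3,4,5]
  3-simplices (5): [1,2,3,4], [1,2,3,5], [1,2,4,5], [1,3,4,5], [2,3,4,5]

so the chain groups are C_0 ≅ Z^5, C_1 ≅ Z^10, C_2 ≅ Z^10, C_3 ≅ Z^5.

The boundary map ∂_1: C_1 → C_0 maps an edge to its endpoints' difference, ∂[p,q] = q − p.
The resulting 5×10 matrix has rank 4, and its Smith normal form has invariant factors (1,1,1,1).

Boundary ∂_2: C_2 → C_1 acts by ∂[p,q,r] = [q,r] − [p,r] + [p,q]. For instance
  ∂[1,4,5] = [4,5] − [1,5] + [1,4],
  ∂[1,2,3] = [2,3] − [1,3] + [1,2].
As a 10×10 matrix over Z this has rank 6, with invariant factors (1,1,1,1,1,1).

The boundary map ∂_3: C_3 → C_2 sends each 3-simplex σ to the alternating sum Σ_i (−1)^i (σ with its i-th vertex removed). For instance
  ∂[1,3,4,5] = [3,4,5] − [1,4,5] + [1,3,5] − [1,3,4],
  ∂[1,2,3,5] = [2,3,5] − [1,3,5] + [1,2,5] − [1,2,3].
The 10×5 boundary matrix has rank 4 and Smith normal form diag(1,1,1,1).

From H_k ≅ ker(∂_k) / im(∂_{k+1}) we obtain:

  H_0: rank C_0 − rank ∂_1 = 5 − 4 = 1, and the invariant factors of ∂_1 are all 1, so H_0 = Z.
  H_1: rank ker ∂_1 − rank ∂_2 = (10 − 4) − 6 = 0, and the invariant factors of ∂_2 are all 1, so H_1 = 0.
  H_2: rank ker ∂_2 − rank ∂_3 = (10 − 6) − 4 = 0, and the invariant factors of ∂_3 are all 1, so H_2 = 0.
  H_3: rank ker ∂_3 − rank ∂_4 = (5 − 4) − 0 = 1, and there is no ∂_4, so H_3 = Z.

(K is a triangulation of the 3-sphere S^3.)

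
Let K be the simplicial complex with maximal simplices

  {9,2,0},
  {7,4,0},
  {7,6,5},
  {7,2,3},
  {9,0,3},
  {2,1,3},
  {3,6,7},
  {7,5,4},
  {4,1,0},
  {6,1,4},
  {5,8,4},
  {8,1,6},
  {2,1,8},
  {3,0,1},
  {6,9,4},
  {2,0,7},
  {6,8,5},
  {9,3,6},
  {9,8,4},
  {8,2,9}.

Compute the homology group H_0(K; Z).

H_0 = Z.

We work with the vertex ordering 0 < 1 < 2 < 3 < 4 < 5 < 6 < 7 < 8 < 9. The simplices of K, each written with vertices in increasing order, are:

  0-simplices (10): [0], [1], [2], [3], [4], [5], [6], [7], [8], [9]
  1-simplices (30): (30 of them)
  2-simplices (20): (20 of them)

giving chain groups C_0 ≅ Z^10, C_1 ≅ Z^30, C_2 ≅ Z^20.

The boundary map ∂_1: C_1 → C_0 is given by ∂[p,q] = [q] − [p]. For instance
  ∂[3,6] = [6] − [3].
As a 10×30 matrix over Z this has rank 9, with invariant factors (1,1,1,1,1,1,1,1,1).

Boundary ∂_2: C_2 → C_1 sends each 2-simplex [p,q,r] to [q,r] − [p,r] + [p,q]. For instance
  ∂[4,6,9] = [6,9] − [4,9] + [4,6],
  ∂[3,6,7] = [6,7] − [3,7] + [3,6].
As a 30×20 matrix over Z this has rank 20, with invariant factors (1,1,1,1,1,1,1,1,1,1,1,1,1,1,1,1,1,1,1,2).

Now H_k = ker ∂_k / im ∂_{k+1}, so:

  H_0: rank C_0 − rank ∂_1 = 10 − 9 = 1, and the invariant factors of ∂_1 are all 1, so H_0 = Z.

(K is a triangulation of the Klein bottle.)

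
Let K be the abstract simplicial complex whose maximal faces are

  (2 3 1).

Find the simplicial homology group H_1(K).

H_1 ≅ 0.

Take the total order 1 < 2 < 3 on the vertex set. Then K (dimension 2) consists of the simplices:

  0-simplices (3): [1], [2], [3]
  1-simplices (3): [1,2], [1,3], [2,3]
  2-simplices (1): [1,2,3]

giving chain groups C_0 ≅ Z^3, C_1 ≅ Z^3, C_2 ≅ Z^1.

The boundary map ∂_1: C_1 → C_0 maps an edge to its endpoints' difference, ∂[p,q] = q − p. For instance
  ∂[1,3] = [3] − [1].
As a 3×3 matrix over Z this has rank 2, with invariant factors (1,1).

Boundary ∂_2: C_2 → C_1 acts by ∂[p,q,r] = [q,r] − [p,r] + [p,q]. For instance
  ∂[1,2,3] = [2,3] − [1,3] + [1,2].
This gives a 3×1 integer matrix of rank 1; reducing to Smith normal form yields diagonal entries (1).

Reading off H_k = ker ∂_k / im ∂_{k+1}:

  H_1: rank ker ∂_1 − rank ∂_2 = (3 − 2) − 1 = 0, and the invariant factors of ∂_2 are all 1, so H_1 = 0.

(K is a triangulation of the 2-simplex.)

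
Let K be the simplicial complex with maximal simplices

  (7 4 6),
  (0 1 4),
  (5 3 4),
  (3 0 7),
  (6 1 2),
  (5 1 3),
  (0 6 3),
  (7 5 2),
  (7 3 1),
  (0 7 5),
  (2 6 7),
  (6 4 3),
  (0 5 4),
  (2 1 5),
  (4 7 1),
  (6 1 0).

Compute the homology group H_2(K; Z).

H_2 ≅ Z.

K has 8 vertices, 24 edges, 16 triangles.
rank ∂_2 = 15, rank ∂_3 = 0 ⇒ b_2 = 16 − 15 − 0 = 1. So H_2 ≅ Z.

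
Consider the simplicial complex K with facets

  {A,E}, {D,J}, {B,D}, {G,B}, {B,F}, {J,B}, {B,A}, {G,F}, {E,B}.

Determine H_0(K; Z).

H_0 = Z.

Order the vertices as A < B < D < E < F < G < J. Listing each simplex with vertices in this order, K has dimension 1 with simplices:

  0-simplices (7): A, B, D, E, F, G, J
  1-simplices (9): AB, AE, BD, BE, BF, BG, BJ, DJ, FG

Hence C_0 ≅ Z^7, C_1 ≅ Z^9.

∂_1: C_1 → C_0 is given by ∂[p,q] = [q] − [p]. For instance
  ∂AB = B − A.
The resulting 7×9 matrix has rank 6, and its Smith normal form has invariant factors (1,1,1,1,1,1).

From H_k ≅ ker(∂_k) / im(∂_{k+1}) we obtain:

  H_0: rank C_0 − rank ∂_1 = 7 − 6 = 1, and the invariant factors of ∂_1 are all 1, so H_0 = Z.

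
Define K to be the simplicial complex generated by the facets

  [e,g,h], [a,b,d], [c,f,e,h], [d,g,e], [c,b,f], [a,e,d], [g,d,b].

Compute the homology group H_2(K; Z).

H_2 = 0.

We work with the vertex ordering a < b < c < d < e < f < g < h. The simplices of K, each written with vertices in increasing order, are:

  0-simplices (8): a, b, c, d, e, f, g, h
  1-simplices (17): ab, ad, ae, bc, bd, bf, bg, ce, cf, ch, de, dg, ef, eg, eh, fh, gh
  2-simplices (10): abd, ade, bcf, bdg, cef, ceh, cfh, deg, efh, egh
  3-simplices (1): cefh

giving chain groups C_0 ≅ Z^8, C_1 ≅ Z^17, C_2 ≅ Z^10, C_3 ≅ Z^1.

∂_1: C_1 → C_0 maps an edge to its endpoints' difference, ∂[p,q] = q − p. For instance
  ∂ch = h − c.
The resulting 8×17 matrix has rank 7, and its Smith normal form has invariant factors (1,1,1,1,1,1,1).

Boundary ∂_2: C_2 → C_1 maps a triangle to the signed sum of its edges. For instance
  ∂cef = ef − cf + ce,
  ∂deg = eg − dg + de.
The resulting 17×10 matrix has rank 9, and its Smith normal form has invariant factors (1,1,1,1,1,1,1,1,1).

The boundary map ∂_3: C_3 → C_2 sends each 3-simplex σ to the alternating sum Σ_i (−1)^i (σ with its i-th vertex removed). For instance
  ∂cefh = efh − cfh + ceh − cef.
This gives a 10×1 integer matrix of rank 1; reducing to Smith normal form yields diagonal entries (1).

Reading off H_k = ker ∂_k / im ∂_{k+1}:

  H_2: rank ker ∂_2 − rank ∂_3 = (10 − 9) − 1 = 0, and the invariant factors of ∂_3 are all 1, so H_2 = 0.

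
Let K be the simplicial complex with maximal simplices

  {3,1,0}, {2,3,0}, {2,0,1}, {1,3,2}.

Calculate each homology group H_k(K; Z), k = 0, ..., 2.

Fix the vertex order 0 < 1 < 2 < 3 and write every simplex with vertices in increasing order. Then dim K = 2 and the simplices of K are:

  0-simplices (4): [0], [1], [2], [3]
  1-simplices (6): [0,1], [0,2], [0,3], [1,2], [1,3], [2,3]
  2-simplices (4): [0,1,2], [0,1,3], [0,2,3], [1,2,3]

so the chain groups are C_0 ≅ Z^4, C_1 ≅ Z^6, C_2 ≅ Z^4.

The boundary map ∂_1: C_1 → C_0 sends each edge [p,q] (with p < q) to q − p. For instance
  ∂[0,2] = [2] − [0].
The resulting 4×6 matrix has rank 3, and its Smith normal form has invariant factors (1,1,1).

∂_2: C_2 → C_1 acts by ∂[p,q,r] = [q,r] − [p,r] + [p,q]. For instance
  ∂[1,2,3] = [2,3] − [1,3] + [1,2],
  ∂[0,1,2] = [1,2] − [0,2] + [0,1].
The 6×4 boundary matrix has rank 3 and Smith normal form diag(1,1,1).

Reading off H_k = ker ∂_k / im ∂_{k+1}:

  H_0: rank C_0 − rank ∂_1 = 4 − 3 = 1, and the invariant factors of ∂_1 are all 1, so H_0 = Z.
  H_1: rank ker ∂_1 − rank ∂_2 = (6 − 3) − 3 = 0, and the invariant factors of ∂_2 are all 1, so H_1 = 0.
  H_2: rank ker ∂_2 − rank ∂_3 = (4 − 3) − 0 = 1, and there is no ∂_3, so H_2 = Z.

H_0 ≅ Z,  H_1 = 0,  H_2 ≅ Z.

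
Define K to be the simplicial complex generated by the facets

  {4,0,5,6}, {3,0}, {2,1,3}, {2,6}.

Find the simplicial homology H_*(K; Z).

H_0 = Z,  H_1 = Z,  H_2 = 0,  H_3 = 0.

Take the total order 0 < 1 < 2 < 3 < 4 < 5 < 6 on the vertex set. Then K (dimension 3) consists of the simplices:

  0-simplices (7): [0], [1], [2], [3], [4], [5], [6]
  1-simplices (11): [0,3], [0,4], [0,5], [0,6], [1,2], [1,3], [2,3], [2,6], [4,5], [4,6], [5,6]
  2-simplices (5): [0,4,5], [0,4,6], [0,5,6], [1,2,3], [4,5,6]
  3-simplices (1): [0,4,5,6]

giving chain groups C_0 ≅ Z^7, C_1 ≅ Z^11, C_2 ≅ Z^5, C_3 ≅ Z^1.

∂_1: C_1 → C_0 maps an edge to its endpoints' difference, ∂[p,q] = q − p. For instance
  ∂[0,5] = [5] − [0].
This gives a 7×11 integer matrix of rank 6; reducing to Smith normal form yields diagonal entries (1,1,1,1,1,1).

The boundary map ∂_2: C_2 → C_1 sends each 2-simplex [p,q,r] to [q,r] − [p,r] + [p,q]. For instance
  ∂[0,5,6] = [5,6] − [0,6] + [0,5],
  ∂[0,4,6] = [4,6] − [0,6] + [0,4].
As a 11×5 matrix over Z this has rank 4, with invariant factors (1,1,1,1).

The boundary map ∂_3: C_3 → C_2 sends each 3-simplex σ to the alternating sum Σ_i (−1)^i (σ with its i-th vertex removed). For instance
  ∂[0,4,5,6] = [4,5,6] − [0,5,6] + [0,4,6] − [0,4,5].
This gives a 5×1 integer matrix of rank 1; reducing to Smith normal form yields diagonal entries (1).

Now H_k = ker ∂_k / im ∂_{k+1}, so:

  H_0: rank C_0 − rank ∂_1 = 7 − 6 = 1, and the invariant factors of ∂_1 are all 1, so H_0 = Z.
  H_1: rank ker ∂_1 − rank ∂_2 = (11 − 6) − 4 = 1, and the invariant factors of ∂_2 are all 1, so H_1 = Z.
  H_2: rank ker ∂_2 − rank ∂_3 = (5 − 4) − 1 = 0, and the invariant factors of ∂_3 are all 1, so H_2 = 0.
  H_3: rank ker ∂_3 − rank ∂_4 = (1 − 1) − 0 = 0, and there is no ∂_4, so H_3 = 0.

As a check, the Euler characteristic is 7 − 11 + 5 − 1 = 0, which agrees with 1 − 1 + 0 − 0 = 0.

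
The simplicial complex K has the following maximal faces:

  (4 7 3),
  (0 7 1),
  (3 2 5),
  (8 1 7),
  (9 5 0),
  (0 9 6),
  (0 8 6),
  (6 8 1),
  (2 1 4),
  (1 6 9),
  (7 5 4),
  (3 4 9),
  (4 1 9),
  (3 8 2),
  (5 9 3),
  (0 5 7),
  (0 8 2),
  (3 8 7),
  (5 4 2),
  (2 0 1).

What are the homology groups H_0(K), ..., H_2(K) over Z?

K has 10 vertices, 30 edges, 20 triangles.
rank ∂_0 = 0, rank ∂_1 = 9 ⇒ b_0 = 10 − 0 − 9 = 1; all invariant factors of ∂_1 are 1 so no torsion. So H_0 = Z.
rank ∂_1 = 9, rank ∂_2 = 20 ⇒ b_1 = 30 − 9 − 20 = 1; ∂_2 has invariant factor(s) [2] giving torsion. So H_1 = Z ⊕ Z_2.
rank ∂_2 = 20, rank ∂_3 = 0 ⇒ b_2 = 20 − 20 − 0 = 0. So H_2 = 0.

H_0 = Z,  H_1 = Z ⊕ Z_2,  H_2 = 0.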